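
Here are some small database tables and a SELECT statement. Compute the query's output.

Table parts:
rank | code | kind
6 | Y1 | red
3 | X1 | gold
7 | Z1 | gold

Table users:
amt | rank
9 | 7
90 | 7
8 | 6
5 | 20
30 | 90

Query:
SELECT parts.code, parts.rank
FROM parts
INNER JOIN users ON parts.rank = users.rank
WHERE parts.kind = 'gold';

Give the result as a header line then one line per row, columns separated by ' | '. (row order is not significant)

After JOIN users (3 rows):
parts.rank | parts.code | parts.kind | users.amt | users.rank
6 | Y1 | red | 8 | 6
7 | Z1 | gold | 9 | 7
7 | Z1 | gold | 90 | 7
After WHERE (2 rows):
parts.rank | parts.code | parts.kind | users.amt | users.rank
7 | Z1 | gold | 9 | 7
7 | Z1 | gold | 90 | 7
After SELECT (2 rows):
parts.code | parts.rank
Z1 | 7
Z1 | 7

== RESULT ==
parts.code | parts.rank
Z1 | 7
Z1 | 7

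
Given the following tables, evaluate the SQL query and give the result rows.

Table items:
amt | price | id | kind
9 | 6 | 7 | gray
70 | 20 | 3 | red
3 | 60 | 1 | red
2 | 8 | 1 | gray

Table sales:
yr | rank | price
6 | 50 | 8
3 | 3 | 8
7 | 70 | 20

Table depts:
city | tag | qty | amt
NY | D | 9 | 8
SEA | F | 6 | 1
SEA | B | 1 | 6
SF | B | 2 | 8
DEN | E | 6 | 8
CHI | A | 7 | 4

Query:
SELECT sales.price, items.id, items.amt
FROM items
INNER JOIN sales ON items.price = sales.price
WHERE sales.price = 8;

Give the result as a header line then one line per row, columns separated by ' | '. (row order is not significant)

== RESULT ==
sales.price | items.id | items.amt
8 | 1 | 2
8 | 1 | 2

Derivation:
After JOIN sales (3 rows):
items.amt | items.price | items.id | items.kind | sales.yr | sales.rank | sales.price
70 | 20 | 3 | red | 7 | 70 | 20
2 | 8 | 1 | gray | 6 | 50 | 8
2 | 8 | 1 | gray | 3 | 3 | 8
After WHERE (2 rows):
items.amt | items.price | items.id | items.kind | sales.yr | sales.rank | sales.price
2 | 8 | 1 | gray | 6 | 50 | 8
2 | 8 | 1 | gray | 3 | 3 | 8
After SELECT (2 rows):
sales.price | items.id | items.amt
8 | 1 | 2
8 | 1 | 2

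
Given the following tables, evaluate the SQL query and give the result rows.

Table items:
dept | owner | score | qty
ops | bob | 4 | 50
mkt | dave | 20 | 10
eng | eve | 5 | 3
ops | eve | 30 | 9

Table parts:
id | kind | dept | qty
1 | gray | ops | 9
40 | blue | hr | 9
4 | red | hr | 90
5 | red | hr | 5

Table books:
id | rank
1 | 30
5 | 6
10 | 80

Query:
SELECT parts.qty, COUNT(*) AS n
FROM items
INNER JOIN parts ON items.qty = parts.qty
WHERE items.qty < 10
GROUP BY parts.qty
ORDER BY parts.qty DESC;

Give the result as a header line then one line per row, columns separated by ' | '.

== RESULT ==
parts.qty | n
9 | 2

Derivation:
After JOIN parts (2 rows):
items.dept | items.owner | items.score | items.qty | parts.id | parts.kind | parts.dept | parts.qty
ops | eve | 30 | 9 | 1 | gray | ops | 9
ops | eve | 30 | 9 | 40 | blue | hr | 9
After WHERE (2 rows):
items.dept | items.owner | items.score | items.qty | parts.id | parts.kind | parts.dept | parts.qty
ops | eve | 30 | 9 | 1 | gray | ops | 9
ops | eve | 30 | 9 | 40 | blue | hr | 9
After GROUP BY (1 rows):
parts.qty | n
9 | 2
After ORDER BY (1 rows):
parts.qty | n
9 | 2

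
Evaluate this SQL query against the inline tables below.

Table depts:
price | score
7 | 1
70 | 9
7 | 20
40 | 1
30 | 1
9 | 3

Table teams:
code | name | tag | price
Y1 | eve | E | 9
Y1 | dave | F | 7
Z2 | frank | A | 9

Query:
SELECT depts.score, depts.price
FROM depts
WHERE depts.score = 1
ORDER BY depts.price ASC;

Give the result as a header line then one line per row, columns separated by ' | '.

== RESULT ==
depts.score | depts.price
1 | 7
1 | 30
1 | 40

Derivation:
After WHERE (3 rows):
depts.price | depts.score
7 | 1
40 | 1
30 | 1
After SELECT (3 rows):
depts.score | depts.price
1 | 7
1 | 40
1 | 30
After ORDER BY (3 rows):
depts.score | depts.price
1 | 7
1 | 30
1 | 40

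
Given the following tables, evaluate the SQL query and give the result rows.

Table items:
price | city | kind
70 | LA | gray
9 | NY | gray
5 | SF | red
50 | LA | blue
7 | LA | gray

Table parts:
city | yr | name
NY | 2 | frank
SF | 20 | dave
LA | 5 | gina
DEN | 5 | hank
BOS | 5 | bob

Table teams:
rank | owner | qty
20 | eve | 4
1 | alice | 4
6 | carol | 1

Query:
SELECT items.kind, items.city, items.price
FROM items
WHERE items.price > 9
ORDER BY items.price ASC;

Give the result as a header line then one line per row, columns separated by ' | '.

After WHERE (2 rows):
items.price | items.city | items.kind
70 | LA | gray
50 | LA | blue
After SELECT (2 rows):
items.kind | items.city | items.price
gray | LA | 70
blue | LA | 50
After ORDER BY (2 rows):
items.kind | items.city | items.price
blue | LA | 50
gray | LA | 70

== RESULT ==
items.kind | items.city | items.price
blue | LA | 50
gray | LA | 70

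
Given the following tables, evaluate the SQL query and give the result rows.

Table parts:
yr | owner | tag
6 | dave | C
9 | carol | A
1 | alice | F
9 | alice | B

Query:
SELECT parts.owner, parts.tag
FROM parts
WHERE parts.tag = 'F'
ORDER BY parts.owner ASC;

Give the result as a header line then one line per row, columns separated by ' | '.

After WHERE (1 rows):
parts.yr | parts.owner | parts.tag
1 | alice | F
After SELECT (1 rows):
parts.owner | parts.tag
alice | F
After ORDER BY (1 rows):
parts.owner | parts.tag
alice | F

== RESULT ==
parts.owner | parts.tag
alice | F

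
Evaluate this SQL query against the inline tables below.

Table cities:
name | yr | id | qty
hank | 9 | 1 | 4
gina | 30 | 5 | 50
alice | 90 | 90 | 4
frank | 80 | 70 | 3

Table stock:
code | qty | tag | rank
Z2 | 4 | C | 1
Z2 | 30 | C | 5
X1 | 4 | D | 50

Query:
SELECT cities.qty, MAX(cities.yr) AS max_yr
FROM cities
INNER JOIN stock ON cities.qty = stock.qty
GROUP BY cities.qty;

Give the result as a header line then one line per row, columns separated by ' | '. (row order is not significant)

== RESULT ==
cities.qty | max_yr
4 | 90

Derivation:
After JOIN stock (4 rows):
cities.name | cities.yr | cities.id | cities.qty | stock.code | stock.qty | stock.tag | stock.rank
hank | 9 | 1 | 4 | Z2 | 4 | C | 1
hank | 9 | 1 | 4 | X1 | 4 | D | 50
alice | 90 | 90 | 4 | Z2 | 4 | C | 1
alice | 90 | 90 | 4 | X1 | 4 | D | 50
After GROUP BY (1 rows):
cities.qty | max_yr
4 | 90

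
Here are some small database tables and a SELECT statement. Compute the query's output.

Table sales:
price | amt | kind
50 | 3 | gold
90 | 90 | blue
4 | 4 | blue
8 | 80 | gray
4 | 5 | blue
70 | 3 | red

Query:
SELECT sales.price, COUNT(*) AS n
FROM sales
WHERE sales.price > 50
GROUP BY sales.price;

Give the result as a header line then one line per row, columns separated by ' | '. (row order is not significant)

== RESULT ==
sales.price | n
90 | 1
70 | 1

Derivation:
After WHERE (2 rows):
sales.price | sales.amt | sales.kind
90 | 90 | blue
70 | 3 | red
After GROUP BY (2 rows):
sales.price | n
90 | 1
70 | 1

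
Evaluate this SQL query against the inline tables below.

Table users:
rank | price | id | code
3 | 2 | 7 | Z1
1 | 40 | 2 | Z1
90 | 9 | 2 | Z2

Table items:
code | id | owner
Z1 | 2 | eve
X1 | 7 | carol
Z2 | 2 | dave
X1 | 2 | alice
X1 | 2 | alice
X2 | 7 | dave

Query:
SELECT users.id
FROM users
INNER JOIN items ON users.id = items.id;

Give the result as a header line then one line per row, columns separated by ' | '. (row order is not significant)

After JOIN items (10 rows):
users.rank | users.price | users.id | users.code | items.code | items.id | items.owner
3 | 2 | 7 | Z1 | X1 | 7 | carol
3 | 2 | 7 | Z1 | X2 | 7 | dave
1 | 40 | 2 | Z1 | Z1 | 2 | eve
1 | 40 | 2 | Z1 | Z2 | 2 | dave
1 | 40 | 2 | Z1 | X1 | 2 | alice
1 | 40 | 2 | Z1 | X1 | 2 | alice
90 | 9 | 2 | Z2 | Z1 | 2 | eve
90 | 9 | 2 | Z2 | Z2 | 2 | dave
90 | 9 | 2 | Z2 | X1 | 2 | alice
90 | 9 | 2 | Z2 | X1 | 2 | alice
After SELECT (10 rows):
users.id
7
7
2
2
2
2
2
2
2
2

== RESULT ==
users.id
7
7
2
2
2
2
2
2
2
2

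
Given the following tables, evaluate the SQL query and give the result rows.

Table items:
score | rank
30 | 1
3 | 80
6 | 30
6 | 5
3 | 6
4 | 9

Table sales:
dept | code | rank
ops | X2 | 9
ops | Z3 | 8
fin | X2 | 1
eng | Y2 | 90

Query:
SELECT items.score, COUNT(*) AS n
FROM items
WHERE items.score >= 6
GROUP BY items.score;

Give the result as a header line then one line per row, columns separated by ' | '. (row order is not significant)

== RESULT ==
items.score | n
30 | 1
6 | 2

Derivation:
After WHERE (3 rows):
items.score | items.rank
30 | 1
6 | 30
6 | 5
After GROUP BY (2 rows):
items.score | n
30 | 1
6 | 2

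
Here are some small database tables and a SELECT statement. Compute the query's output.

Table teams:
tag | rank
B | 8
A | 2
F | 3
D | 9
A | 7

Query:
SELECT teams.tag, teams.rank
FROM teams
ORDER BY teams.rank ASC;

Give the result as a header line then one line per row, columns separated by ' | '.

== RESULT ==
teams.tag | teams.rank
A | 2
F | 3
A | 7
B | 8
D | 9

Derivation:
After SELECT (5 rows):
teams.tag | teams.rank
B | 8
A | 2
F | 3
D | 9
A | 7
After ORDER BY (5 rows):
teams.tag | teams.rank
A | 2
F | 3
A | 7
B | 8
D | 9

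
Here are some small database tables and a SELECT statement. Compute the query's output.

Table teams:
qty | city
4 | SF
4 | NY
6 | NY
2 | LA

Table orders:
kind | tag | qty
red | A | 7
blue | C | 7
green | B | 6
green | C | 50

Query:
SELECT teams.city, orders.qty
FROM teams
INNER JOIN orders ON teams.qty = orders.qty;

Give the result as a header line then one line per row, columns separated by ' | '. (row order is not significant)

After JOIN orders (1 rows):
teams.qty | teams.city | orders.kind | orders.tag | orders.qty
6 | NY | green | B | 6
After SELECT (1 rows):
teams.city | orders.qty
NY | 6

== RESULT ==
teams.city | orders.qty
NY | 6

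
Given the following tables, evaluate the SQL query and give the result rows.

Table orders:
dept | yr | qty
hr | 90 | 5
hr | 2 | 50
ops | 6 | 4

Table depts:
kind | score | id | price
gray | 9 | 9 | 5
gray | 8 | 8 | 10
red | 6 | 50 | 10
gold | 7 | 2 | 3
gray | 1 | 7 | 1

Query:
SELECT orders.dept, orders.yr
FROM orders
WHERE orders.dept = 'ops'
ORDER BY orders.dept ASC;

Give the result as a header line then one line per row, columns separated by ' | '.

After WHERE (1 rows):
orders.dept | orders.yr | orders.qty
ops | 6 | 4
After SELECT (1 rows):
orders.dept | orders.yr
ops | 6
After ORDER BY (1 rows):
orders.dept | orders.yr
ops | 6

== RESULT ==
orders.dept | orders.yr
ops | 6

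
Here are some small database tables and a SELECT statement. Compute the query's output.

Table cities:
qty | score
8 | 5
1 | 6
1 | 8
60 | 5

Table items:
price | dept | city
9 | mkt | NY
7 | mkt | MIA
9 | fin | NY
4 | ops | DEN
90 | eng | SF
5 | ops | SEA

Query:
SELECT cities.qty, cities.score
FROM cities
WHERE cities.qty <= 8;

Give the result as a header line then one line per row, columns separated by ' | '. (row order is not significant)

== RESULT ==
cities.qty | cities.score
8 | 5
1 | 6
1 | 8

Derivation:
After WHERE (3 rows):
cities.qty | cities.score
8 | 5
1 | 6
1 | 8
After SELECT (3 rows):
cities.qty | cities.score
8 | 5
1 | 6
1 | 8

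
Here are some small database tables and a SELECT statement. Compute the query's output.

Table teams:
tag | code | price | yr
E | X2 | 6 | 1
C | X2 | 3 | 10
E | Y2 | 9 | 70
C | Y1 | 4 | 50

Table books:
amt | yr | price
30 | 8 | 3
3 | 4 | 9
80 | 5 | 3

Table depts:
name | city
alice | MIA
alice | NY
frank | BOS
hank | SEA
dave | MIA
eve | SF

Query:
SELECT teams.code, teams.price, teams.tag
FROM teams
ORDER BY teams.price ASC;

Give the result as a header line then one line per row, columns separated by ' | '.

== RESULT ==
teams.code | teams.price | teams.tag
X2 | 3 | C
Y1 | 4 | C
X2 | 6 | E
Y2 | 9 | E

Derivation:
After SELECT (4 rows):
teams.code | teams.price | teams.tag
X2 | 6 | E
X2 | 3 | C
Y2 | 9 | E
Y1 | 4 | C
After ORDER BY (4 rows):
teams.code | teams.price | teams.tag
X2 | 3 | C
Y1 | 4 | C
X2 | 6 | E
Y2 | 9 | E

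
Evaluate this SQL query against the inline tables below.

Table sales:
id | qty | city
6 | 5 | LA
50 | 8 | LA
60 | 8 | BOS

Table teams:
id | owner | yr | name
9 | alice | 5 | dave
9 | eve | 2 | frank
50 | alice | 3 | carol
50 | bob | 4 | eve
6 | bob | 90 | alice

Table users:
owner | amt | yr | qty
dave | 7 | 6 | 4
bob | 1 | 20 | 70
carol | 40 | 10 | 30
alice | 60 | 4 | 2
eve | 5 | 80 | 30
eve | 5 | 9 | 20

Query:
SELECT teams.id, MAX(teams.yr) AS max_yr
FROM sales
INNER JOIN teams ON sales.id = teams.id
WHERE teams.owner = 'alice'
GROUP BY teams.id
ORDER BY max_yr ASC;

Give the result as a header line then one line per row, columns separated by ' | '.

== RESULT ==
teams.id | max_yr
50 | 3

Derivation:
After JOIN teams (3 rows):
sales.id | sales.qty | sales.city | teams.id | teams.owner | teams.yr | teams.name
6 | 5 | LA | 6 | bob | 90 | alice
50 | 8 | LA | 50 | alice | 3 | carol
50 | 8 | LA | 50 | bob | 4 | eve
After WHERE (1 rows):
sales.id | sales.qty | sales.city | teams.id | teams.owner | teams.yr | teams.name
50 | 8 | LA | 50 | alice | 3 | carol
After GROUP BY (1 rows):
teams.id | max_yr
50 | 3
After ORDER BY (1 rows):
teams.id | max_yr
50 | 3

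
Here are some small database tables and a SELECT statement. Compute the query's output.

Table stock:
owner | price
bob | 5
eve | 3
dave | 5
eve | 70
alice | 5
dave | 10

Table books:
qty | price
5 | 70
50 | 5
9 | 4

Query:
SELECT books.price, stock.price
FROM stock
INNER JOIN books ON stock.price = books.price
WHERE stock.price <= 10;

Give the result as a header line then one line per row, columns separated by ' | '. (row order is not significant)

After JOIN books (4 rows):
stock.owner | stock.price | books.qty | books.price
bob | 5 | 50 | 5
dave | 5 | 50 | 5
eve | 70 | 5 | 70
alice | 5 | 50 | 5
After WHERE (3 rows):
stock.owner | stock.price | books.qty | books.price
bob | 5 | 50 | 5
dave | 5 | 50 | 5
alice | 5 | 50 | 5
After SELECT (3 rows):
books.price | stock.price
5 | 5
5 | 5
5 | 5

== RESULT ==
books.price | stock.price
5 | 5
5 | 5
5 | 5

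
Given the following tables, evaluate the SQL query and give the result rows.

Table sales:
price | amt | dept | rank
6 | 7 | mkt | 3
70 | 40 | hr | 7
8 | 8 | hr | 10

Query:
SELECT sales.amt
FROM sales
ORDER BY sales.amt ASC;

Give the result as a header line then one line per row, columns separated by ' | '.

After SELECT (3 rows):
sales.amt
7
40
8
After ORDER BY (3 rows):
sales.amt
7
8
40

== RESULT ==
sales.amt
7
8
40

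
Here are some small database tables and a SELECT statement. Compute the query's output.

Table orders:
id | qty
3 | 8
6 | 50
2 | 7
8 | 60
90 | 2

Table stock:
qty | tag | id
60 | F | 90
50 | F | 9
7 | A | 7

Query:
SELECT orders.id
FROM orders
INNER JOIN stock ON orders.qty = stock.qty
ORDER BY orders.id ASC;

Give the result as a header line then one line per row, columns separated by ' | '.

== RESULT ==
orders.id
2
6
8

Derivation:
After JOIN stock (3 rows):
orders.id | orders.qty | stock.qty | stock.tag | stock.id
6 | 50 | 50 | F | 9
2 | 7 | 7 | A | 7
8 | 60 | 60 | F | 90
After SELECT (3 rows):
orders.id
6
2
8
After ORDER BY (3 rows):
orders.id
2
6
8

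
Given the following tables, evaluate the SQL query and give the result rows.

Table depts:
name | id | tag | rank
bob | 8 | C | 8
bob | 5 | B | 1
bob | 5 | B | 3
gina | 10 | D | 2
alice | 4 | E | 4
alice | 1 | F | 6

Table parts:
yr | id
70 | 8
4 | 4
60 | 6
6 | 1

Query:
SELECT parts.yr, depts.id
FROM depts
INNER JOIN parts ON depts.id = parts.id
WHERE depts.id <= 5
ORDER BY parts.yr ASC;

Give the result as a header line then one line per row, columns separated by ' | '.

== RESULT ==
parts.yr | depts.id
4 | 4
6 | 1

Derivation:
After JOIN parts (3 rows):
depts.name | depts.id | depts.tag | depts.rank | parts.yr | parts.id
bob | 8 | C | 8 | 70 | 8
alice | 4 | E | 4 | 4 | 4
alice | 1 | F | 6 | 6 | 1
After WHERE (2 rows):
depts.name | depts.id | depts.tag | depts.rank | parts.yr | parts.id
alice | 4 | E | 4 | 4 | 4
alice | 1 | F | 6 | 6 | 1
After SELECT (2 rows):
parts.yr | depts.id
4 | 4
6 | 1
After ORDER BY (2 rows):
parts.yr | depts.id
4 | 4
6 | 1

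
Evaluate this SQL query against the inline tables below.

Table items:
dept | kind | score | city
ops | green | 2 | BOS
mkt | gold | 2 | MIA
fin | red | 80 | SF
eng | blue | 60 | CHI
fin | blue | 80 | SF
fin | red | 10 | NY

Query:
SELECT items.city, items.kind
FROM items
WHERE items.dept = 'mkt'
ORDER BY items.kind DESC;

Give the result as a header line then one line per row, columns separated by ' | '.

== RESULT ==
items.city | items.kind
MIA | gold

Derivation:
After WHERE (1 rows):
items.dept | items.kind | items.score | items.city
mkt | gold | 2 | MIA
After SELECT (1 rows):
items.city | items.kind
MIA | gold
After ORDER BY (1 rows):
items.city | items.kind
MIA | gold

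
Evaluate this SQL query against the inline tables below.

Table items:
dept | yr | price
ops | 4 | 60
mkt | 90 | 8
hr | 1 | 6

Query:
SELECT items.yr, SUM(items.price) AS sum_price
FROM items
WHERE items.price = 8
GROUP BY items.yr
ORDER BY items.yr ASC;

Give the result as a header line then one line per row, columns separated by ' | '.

After WHERE (1 rows):
items.dept | items.yr | items.price
mkt | 90 | 8
After GROUP BY (1 rows):
items.yr | sum_price
90 | 8
After ORDER BY (1 rows):
items.yr | sum_price
90 | 8

== RESULT ==
items.yr | sum_price
90 | 8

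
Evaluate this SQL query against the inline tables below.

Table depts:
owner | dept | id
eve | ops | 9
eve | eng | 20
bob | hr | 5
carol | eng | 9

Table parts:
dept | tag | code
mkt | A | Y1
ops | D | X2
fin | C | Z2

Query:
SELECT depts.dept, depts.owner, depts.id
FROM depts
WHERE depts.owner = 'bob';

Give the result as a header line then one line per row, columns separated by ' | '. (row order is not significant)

== RESULT ==
depts.dept | depts.owner | depts.id
hr | bob | 5

Derivation:
After WHERE (1 rows):
depts.owner | depts.dept | depts.id
bob | hr | 5
After SELECT (1 rows):
depts.dept | depts.owner | depts.id
hr | bob | 5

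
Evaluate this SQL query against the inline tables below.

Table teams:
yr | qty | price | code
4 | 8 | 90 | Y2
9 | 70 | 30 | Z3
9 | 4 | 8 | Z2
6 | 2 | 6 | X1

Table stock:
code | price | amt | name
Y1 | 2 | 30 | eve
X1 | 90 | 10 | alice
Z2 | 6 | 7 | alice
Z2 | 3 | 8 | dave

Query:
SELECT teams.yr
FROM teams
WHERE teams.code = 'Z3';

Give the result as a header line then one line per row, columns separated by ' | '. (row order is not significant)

== RESULT ==
teams.yr
9

Derivation:
After WHERE (1 rows):
teams.yr | teams.qty | teams.price | teams.code
9 | 70 | 30 | Z3
After SELECT (1 rows):
teams.yr
9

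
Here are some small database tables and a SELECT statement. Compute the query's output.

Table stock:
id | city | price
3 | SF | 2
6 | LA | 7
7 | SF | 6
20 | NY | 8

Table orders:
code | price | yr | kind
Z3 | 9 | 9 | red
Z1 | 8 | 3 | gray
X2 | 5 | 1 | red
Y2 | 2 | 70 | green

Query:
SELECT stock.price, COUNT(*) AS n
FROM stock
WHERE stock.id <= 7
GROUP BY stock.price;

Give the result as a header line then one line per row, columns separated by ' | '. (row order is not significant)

After WHERE (3 rows):
stock.id | stock.city | stock.price
3 | SF | 2
6 | LA | 7
7 | SF | 6
After GROUP BY (3 rows):
stock.price | n
2 | 1
7 | 1
6 | 1

== RESULT ==
stock.price | n
2 | 1
7 | 1
6 | 1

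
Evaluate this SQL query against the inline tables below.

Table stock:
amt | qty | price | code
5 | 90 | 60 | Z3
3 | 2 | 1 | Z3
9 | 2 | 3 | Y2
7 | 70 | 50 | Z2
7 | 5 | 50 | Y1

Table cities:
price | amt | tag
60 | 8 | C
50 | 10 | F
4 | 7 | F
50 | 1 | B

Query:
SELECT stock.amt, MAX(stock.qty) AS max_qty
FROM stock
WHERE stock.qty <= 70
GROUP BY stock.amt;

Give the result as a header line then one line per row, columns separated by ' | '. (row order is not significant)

After WHERE (4 rows):
stock.amt | stock.qty | stock.price | stock.code
3 | 2 | 1 | Z3
9 | 2 | 3 | Y2
7 | 70 | 50 | Z2
7 | 5 | 50 | Y1
After GROUP BY (3 rows):
stock.amt | max_qty
3 | 2
9 | 2
7 | 70

== RESULT ==
stock.amt | max_qty
3 | 2
9 | 2
7 | 70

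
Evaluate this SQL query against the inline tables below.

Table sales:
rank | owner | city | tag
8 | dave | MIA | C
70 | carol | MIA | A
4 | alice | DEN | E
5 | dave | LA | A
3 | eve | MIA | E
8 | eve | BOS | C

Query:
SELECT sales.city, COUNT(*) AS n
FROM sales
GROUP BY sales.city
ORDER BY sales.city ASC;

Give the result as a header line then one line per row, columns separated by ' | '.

== RESULT ==
sales.city | n
BOS | 1
DEN | 1
LA | 1
MIA | 3

Derivation:
After GROUP BY (4 rows):
sales.city | n
MIA | 3
DEN | 1
LA | 1
BOS | 1
After ORDER BY (4 rows):
sales.city | n
BOS | 1
DEN | 1
LA | 1
MIA | 3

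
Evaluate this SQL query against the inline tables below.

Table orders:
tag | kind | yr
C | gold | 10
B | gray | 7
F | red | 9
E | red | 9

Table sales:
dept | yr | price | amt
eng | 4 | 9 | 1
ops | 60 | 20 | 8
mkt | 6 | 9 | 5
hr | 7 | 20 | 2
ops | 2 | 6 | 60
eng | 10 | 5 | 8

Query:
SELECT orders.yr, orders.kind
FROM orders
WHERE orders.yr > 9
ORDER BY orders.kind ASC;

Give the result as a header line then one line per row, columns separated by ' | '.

After WHERE (1 rows):
orders.tag | orders.kind | orders.yr
C | gold | 10
After SELECT (1 rows):
orders.yr | orders.kind
10 | gold
After ORDER BY (1 rows):
orders.yr | orders.kind
10 | gold

== RESULT ==
orders.yr | orders.kind
10 | gold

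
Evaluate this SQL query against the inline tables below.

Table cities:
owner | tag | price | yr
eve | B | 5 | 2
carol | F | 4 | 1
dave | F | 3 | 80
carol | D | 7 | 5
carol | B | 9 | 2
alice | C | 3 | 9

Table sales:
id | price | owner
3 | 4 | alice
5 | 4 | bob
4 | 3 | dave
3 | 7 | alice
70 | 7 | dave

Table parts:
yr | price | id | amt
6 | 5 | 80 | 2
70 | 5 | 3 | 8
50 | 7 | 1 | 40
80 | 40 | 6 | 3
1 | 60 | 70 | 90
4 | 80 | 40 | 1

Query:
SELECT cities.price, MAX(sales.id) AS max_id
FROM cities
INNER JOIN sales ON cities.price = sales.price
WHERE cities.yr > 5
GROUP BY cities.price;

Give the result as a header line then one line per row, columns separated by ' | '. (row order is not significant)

== RESULT ==
cities.price | max_id
3 | 4

Derivation:
After JOIN sales (6 rows):
cities.owner | cities.tag | cities.price | cities.yr | sales.id | sales.price | sales.owner
carol | F | 4 | 1 | 3 | 4 | alice
carol | F | 4 | 1 | 5 | 4 | bob
dave | F | 3 | 80 | 4 | 3 | dave
carol | D | 7 | 5 | 3 | 7 | alice
carol | D | 7 | 5 | 70 | 7 | dave
alice | C | 3 | 9 | 4 | 3 | dave
After WHERE (2 rows):
cities.owner | cities.tag | cities.price | cities.yr | sales.id | sales.price | sales.owner
dave | F | 3 | 80 | 4 | 3 | dave
alice | C | 3 | 9 | 4 | 3 | dave
After GROUP BY (1 rows):
cities.price | max_id
3 | 4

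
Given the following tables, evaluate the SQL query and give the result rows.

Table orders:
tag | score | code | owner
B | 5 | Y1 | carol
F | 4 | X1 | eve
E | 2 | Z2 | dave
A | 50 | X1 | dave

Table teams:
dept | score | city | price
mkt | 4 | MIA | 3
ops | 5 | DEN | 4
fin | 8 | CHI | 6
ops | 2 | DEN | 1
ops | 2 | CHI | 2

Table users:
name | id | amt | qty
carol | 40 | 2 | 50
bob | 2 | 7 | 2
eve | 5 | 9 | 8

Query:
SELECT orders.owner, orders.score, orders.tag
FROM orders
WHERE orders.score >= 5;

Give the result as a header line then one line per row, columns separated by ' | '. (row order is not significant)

After WHERE (2 rows):
orders.tag | orders.score | orders.code | orders.owner
B | 5 | Y1 | carol
A | 50 | X1 | dave
After SELECT (2 rows):
orders.owner | orders.score | orders.tag
carol | 5 | B
dave | 50 | A

== RESULT ==
orders.owner | orders.score | orders.tag
carol | 5 | B
dave | 50 | A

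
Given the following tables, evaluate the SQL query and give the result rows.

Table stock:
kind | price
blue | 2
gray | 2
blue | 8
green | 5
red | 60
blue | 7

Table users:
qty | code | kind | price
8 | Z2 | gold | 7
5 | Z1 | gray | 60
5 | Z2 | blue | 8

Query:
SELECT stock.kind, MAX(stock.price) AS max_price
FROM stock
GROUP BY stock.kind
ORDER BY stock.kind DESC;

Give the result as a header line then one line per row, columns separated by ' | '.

== RESULT ==
stock.kind | max_price
red | 60
green | 5
gray | 2
blue | 8

Derivation:
After GROUP BY (4 rows):
stock.kind | max_price
blue | 8
gray | 2
green | 5
red | 60
After ORDER BY (4 rows):
stock.kind | max_price
red | 60
green | 5
gray | 2
blue | 8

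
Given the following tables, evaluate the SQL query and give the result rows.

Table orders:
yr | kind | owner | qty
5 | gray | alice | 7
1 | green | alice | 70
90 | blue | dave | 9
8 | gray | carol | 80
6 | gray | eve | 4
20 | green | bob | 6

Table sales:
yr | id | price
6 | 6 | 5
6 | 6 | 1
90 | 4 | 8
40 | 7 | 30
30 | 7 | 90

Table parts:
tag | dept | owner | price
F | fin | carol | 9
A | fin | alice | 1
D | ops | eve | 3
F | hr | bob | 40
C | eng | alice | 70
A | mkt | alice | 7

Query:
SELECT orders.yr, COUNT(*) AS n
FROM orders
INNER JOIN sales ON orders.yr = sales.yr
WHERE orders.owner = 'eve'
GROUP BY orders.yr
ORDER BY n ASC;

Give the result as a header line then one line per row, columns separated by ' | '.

== RESULT ==
orders.yr | n
6 | 2

Derivation:
After JOIN sales (3 rows):
orders.yr | orders.kind | orders.owner | orders.qty | sales.yr | sales.id | sales.price
90 | blue | dave | 9 | 90 | 4 | 8
6 | gray | eve | 4 | 6 | 6 | 5
6 | gray | eve | 4 | 6 | 6 | 1
After WHERE (2 rows):
orders.yr | orders.kind | orders.owner | orders.qty | sales.yr | sales.id | sales.price
6 | gray | eve | 4 | 6 | 6 | 5
6 | gray | eve | 4 | 6 | 6 | 1
After GROUP BY (1 rows):
orders.yr | n
6 | 2
After ORDER BY (1 rows):
orders.yr | n
6 | 2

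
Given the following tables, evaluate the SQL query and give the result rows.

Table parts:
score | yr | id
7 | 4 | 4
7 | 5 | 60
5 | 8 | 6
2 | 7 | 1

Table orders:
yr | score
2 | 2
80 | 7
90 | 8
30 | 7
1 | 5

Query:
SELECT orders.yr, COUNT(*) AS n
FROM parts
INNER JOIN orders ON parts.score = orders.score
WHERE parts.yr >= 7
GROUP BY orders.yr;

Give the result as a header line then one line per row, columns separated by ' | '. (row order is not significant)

After JOIN orders (6 rows):
parts.score | parts.yr | parts.id | orders.yr | orders.score
7 | 4 | 4 | 80 | 7
7 | 4 | 4 | 30 | 7
7 | 5 | 60 | 80 | 7
7 | 5 | 60 | 30 | 7
5 | 8 | 6 | 1 | 5
2 | 7 | 1 | 2 | 2
After WHERE (2 rows):
parts.score | parts.yr | parts.id | orders.yr | orders.score
5 | 8 | 6 | 1 | 5
2 | 7 | 1 | 2 | 2
After GROUP BY (2 rows):
orders.yr | n
1 | 1
2 | 1

== RESULT ==
orders.yr | n
1 | 1
2 | 1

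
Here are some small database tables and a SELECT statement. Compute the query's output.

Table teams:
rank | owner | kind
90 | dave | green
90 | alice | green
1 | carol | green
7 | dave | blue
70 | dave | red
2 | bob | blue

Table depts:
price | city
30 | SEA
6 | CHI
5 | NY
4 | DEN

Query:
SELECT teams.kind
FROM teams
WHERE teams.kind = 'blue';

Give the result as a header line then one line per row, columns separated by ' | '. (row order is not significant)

After WHERE (2 rows):
teams.rank | teams.owner | teams.kind
7 | dave | blue
2 | bob | blue
After SELECT (2 rows):
teams.kind
blue
blue

== RESULT ==
teams.kind
blue
blue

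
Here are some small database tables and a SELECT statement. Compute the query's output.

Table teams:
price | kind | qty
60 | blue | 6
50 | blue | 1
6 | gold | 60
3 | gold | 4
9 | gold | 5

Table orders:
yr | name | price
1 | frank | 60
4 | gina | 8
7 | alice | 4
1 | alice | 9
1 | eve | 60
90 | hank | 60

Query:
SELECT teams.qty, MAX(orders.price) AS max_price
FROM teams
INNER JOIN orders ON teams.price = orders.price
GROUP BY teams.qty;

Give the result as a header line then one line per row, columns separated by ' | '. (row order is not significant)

== RESULT ==
teams.qty | max_price
6 | 60
5 | 9

Derivation:
After JOIN orders (4 rows):
teams.price | teams.kind | teams.qty | orders.yr | orders.name | orders.price
60 | blue | 6 | 1 | frank | 60
60 | blue | 6 | 1 | eve | 60
60 | blue | 6 | 90 | hank | 60
9 | gold | 5 | 1 | alice | 9
After GROUP BY (2 rows):
teams.qty | max_price
6 | 60
5 | 9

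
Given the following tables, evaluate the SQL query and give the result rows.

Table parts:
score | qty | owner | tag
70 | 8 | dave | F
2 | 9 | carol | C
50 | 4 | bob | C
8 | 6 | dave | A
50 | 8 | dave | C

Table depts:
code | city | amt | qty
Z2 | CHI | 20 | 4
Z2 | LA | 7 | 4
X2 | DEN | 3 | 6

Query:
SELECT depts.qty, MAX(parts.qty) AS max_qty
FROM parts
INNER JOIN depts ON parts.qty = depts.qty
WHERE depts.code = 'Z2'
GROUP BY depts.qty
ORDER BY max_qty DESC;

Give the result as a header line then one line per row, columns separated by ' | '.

After JOIN depts (3 rows):
parts.score | parts.qty | parts.owner | parts.tag | depts.code | depts.city | depts.amt | depts.qty
50 | 4 | bob | C | Z2 | CHI | 20 | 4
50 | 4 | bob | C | Z2 | LA | 7 | 4
8 | 6 | dave | A | X2 | DEN | 3 | 6
After WHERE (2 rows):
parts.score | parts.qty | parts.owner | parts.tag | depts.code | depts.city | depts.amt | depts.qty
50 | 4 | bob | C | Z2 | CHI | 20 | 4
50 | 4 | bob | C | Z2 | LA | 7 | 4
After GROUP BY (1 rows):
depts.qty | max_qty
4 | 4
After ORDER BY (1 rows):
depts.qty | max_qty
4 | 4

== RESULT ==
depts.qty | max_qty
4 | 4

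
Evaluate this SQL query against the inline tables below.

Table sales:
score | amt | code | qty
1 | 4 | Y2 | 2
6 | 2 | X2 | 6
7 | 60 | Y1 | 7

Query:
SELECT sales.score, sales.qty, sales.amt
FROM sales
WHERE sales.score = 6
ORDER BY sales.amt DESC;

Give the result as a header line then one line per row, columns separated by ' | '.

After WHERE (1 rows):
sales.score | sales.amt | sales.code | sales.qty
6 | 2 | X2 | 6
After SELECT (1 rows):
sales.score | sales.qty | sales.amt
6 | 6 | 2
After ORDER BY (1 rows):
sales.score | sales.qty | sales.amt
6 | 6 | 2

== RESULT ==
sales.score | sales.qty | sales.amt
6 | 6 | 2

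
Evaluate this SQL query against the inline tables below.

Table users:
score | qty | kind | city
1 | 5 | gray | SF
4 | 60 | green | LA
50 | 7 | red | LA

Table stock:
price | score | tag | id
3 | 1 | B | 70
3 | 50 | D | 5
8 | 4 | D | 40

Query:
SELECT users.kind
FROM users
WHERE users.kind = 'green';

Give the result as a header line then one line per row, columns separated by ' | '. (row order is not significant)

After WHERE (1 rows):
users.score | users.qty | users.kind | users.city
4 | 60 | green | LA
After SELECT (1 rows):
users.kind
green

== RESULT ==
users.kind
green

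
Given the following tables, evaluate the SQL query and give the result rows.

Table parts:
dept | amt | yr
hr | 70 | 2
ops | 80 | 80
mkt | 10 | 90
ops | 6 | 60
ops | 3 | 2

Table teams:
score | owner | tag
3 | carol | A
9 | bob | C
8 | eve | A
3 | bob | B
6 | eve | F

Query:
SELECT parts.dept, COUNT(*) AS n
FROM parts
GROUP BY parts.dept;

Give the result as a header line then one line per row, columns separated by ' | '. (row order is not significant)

After GROUP BY (3 rows):
parts.dept | n
hr | 1
ops | 3
mkt | 1

== RESULT ==
parts.dept | n
hr | 1
ops | 3
mkt | 1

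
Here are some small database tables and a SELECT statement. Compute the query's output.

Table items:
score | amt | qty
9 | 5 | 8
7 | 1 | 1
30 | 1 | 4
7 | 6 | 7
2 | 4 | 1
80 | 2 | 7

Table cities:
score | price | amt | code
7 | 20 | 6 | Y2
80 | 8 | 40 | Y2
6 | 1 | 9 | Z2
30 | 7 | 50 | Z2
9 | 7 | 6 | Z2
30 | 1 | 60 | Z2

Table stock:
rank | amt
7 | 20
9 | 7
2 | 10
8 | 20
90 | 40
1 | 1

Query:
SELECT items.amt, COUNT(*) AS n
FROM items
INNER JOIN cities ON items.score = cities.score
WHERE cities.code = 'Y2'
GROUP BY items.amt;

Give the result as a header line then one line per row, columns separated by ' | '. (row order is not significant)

After JOIN cities (6 rows):
items.score | items.amt | items.qty | cities.score | cities.price | cities.amt | cities.code
9 | 5 | 8 | 9 | 7 | 6 | Z2
7 | 1 | 1 | 7 | 20 | 6 | Y2
30 | 1 | 4 | 30 | 7 | 50 | Z2
30 | 1 | 4 | 30 | 1 | 60 | Z2
7 | 6 | 7 | 7 | 20 | 6 | Y2
80 | 2 | 7 | 80 | 8 | 40 | Y2
After WHERE (3 rows):
items.score | items.amt | items.qty | cities.score | cities.price | cities.amt | cities.code
7 | 1 | 1 | 7 | 20 | 6 | Y2
7 | 6 | 7 | 7 | 20 | 6 | Y2
80 | 2 | 7 | 80 | 8 | 40 | Y2
After GROUP BY (3 rows):
items.amt | n
1 | 1
6 | 1
2 | 1

== RESULT ==
items.amt | n
1 | 1
6 | 1
2 | 1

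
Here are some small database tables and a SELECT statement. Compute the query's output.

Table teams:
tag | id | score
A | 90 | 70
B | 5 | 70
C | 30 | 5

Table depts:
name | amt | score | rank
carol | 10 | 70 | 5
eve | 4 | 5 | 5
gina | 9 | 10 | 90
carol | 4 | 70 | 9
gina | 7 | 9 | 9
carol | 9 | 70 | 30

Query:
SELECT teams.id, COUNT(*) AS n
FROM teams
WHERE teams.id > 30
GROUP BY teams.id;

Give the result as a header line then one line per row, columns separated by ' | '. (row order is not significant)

== RESULT ==
teams.id | n
90 | 1

Derivation:
After WHERE (1 rows):
teams.tag | teams.id | teams.score
A | 90 | 70
After GROUP BY (1 rows):
teams.id | n
90 | 1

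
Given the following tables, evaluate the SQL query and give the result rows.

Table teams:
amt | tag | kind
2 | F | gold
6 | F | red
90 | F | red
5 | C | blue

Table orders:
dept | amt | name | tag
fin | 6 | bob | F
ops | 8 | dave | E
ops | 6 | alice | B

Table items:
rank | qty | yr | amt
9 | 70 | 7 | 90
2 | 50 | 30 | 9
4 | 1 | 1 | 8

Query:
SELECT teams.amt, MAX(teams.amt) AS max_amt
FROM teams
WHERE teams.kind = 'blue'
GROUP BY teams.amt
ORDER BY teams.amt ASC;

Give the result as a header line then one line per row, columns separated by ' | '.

== RESULT ==
teams.amt | max_amt
5 | 5

Derivation:
After WHERE (1 rows):
teams.amt | teams.tag | teams.kind
5 | C | blue
After GROUP BY (1 rows):
teams.amt | max_amt
5 | 5
After ORDER BY (1 rows):
teams.amt | max_amt
5 | 5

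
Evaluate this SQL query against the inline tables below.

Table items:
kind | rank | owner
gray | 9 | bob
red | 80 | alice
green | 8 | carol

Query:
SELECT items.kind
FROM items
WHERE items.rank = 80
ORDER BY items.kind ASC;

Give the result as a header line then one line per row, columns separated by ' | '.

== RESULT ==
items.kind
red

Derivation:
After WHERE (1 rows):
items.kind | items.rank | items.owner
red | 80 | alice
After SELECT (1 rows):
items.kind
red
After ORDER BY (1 rows):
items.kind
red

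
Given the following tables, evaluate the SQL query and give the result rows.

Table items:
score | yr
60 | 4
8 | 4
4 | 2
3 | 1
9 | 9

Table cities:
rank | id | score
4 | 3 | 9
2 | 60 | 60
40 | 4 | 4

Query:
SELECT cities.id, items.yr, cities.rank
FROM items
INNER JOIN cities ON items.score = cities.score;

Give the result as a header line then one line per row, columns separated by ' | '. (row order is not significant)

After JOIN cities (3 rows):
items.score | items.yr | cities.rank | cities.id | cities.score
60 | 4 | 2 | 60 | 60
4 | 2 | 40 | 4 | 4
9 | 9 | 4 | 3 | 9
After SELECT (3 rows):
cities.id | items.yr | cities.rank
60 | 4 | 2
4 | 2 | 40
3 | 9 | 4

== RESULT ==
cities.id | items.yr | cities.rank
60 | 4 | 2
4 | 2 | 40
3 | 9 | 4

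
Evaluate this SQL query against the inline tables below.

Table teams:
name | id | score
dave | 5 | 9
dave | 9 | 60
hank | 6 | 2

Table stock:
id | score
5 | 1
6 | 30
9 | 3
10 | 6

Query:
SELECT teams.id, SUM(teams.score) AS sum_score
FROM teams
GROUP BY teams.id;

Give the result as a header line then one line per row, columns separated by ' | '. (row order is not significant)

After GROUP BY (3 rows):
teams.id | sum_score
5 | 9
9 | 60
6 | 2

== RESULT ==
teams.id | sum_score
5 | 9
9 | 60
6 | 2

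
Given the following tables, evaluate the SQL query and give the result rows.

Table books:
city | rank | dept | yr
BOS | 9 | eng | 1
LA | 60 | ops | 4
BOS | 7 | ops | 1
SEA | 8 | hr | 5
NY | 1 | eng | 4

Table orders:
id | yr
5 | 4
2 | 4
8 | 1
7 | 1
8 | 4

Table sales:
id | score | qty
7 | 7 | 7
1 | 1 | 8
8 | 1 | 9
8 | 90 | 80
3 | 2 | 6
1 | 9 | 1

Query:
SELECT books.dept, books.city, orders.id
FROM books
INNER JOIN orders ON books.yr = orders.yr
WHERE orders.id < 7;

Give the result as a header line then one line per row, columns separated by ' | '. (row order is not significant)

== RESULT ==
books.dept | books.city | orders.id
ops | LA | 5
ops | LA | 2
eng | NY | 5
eng | NY | 2

Derivation:
After JOIN orders (10 rows):
books.city | books.rank | books.dept | books.yr | orders.id | orders.yr
BOS | 9 | eng | 1 | 8 | 1
BOS | 9 | eng | 1 | 7 | 1
LA | 60 | ops | 4 | 5 | 4
LA | 60 | ops | 4 | 2 | 4
LA | 60 | ops | 4 | 8 | 4
BOS | 7 | ops | 1 | 8 | 1
BOS | 7 | ops | 1 | 7 | 1
NY | 1 | eng | 4 | 5 | 4
NY | 1 | eng | 4 | 2 | 4
NY | 1 | eng | 4 | 8 | 4
After WHERE (4 rows):
books.city | books.rank | books.dept | books.yr | orders.id | orders.yr
LA | 60 | ops | 4 | 5 | 4
LA | 60 | ops | 4 | 2 | 4
NY | 1 | eng | 4 | 5 | 4
NY | 1 | eng | 4 | 2 | 4
After SELECT (4 rows):
books.dept | books.city | orders.id
ops | LA | 5
ops | LA | 2
eng | NY | 5
eng | NY | 2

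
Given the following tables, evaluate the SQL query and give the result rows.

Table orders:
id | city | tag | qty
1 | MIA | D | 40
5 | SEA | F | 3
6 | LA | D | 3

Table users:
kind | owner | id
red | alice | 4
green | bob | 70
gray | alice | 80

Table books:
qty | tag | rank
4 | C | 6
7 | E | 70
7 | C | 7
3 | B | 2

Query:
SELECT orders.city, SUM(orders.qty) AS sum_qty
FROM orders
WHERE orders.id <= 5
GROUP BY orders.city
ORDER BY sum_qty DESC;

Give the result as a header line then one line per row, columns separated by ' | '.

After WHERE (2 rows):
orders.id | orders.city | orders.tag | orders.qty
1 | MIA | D | 40
5 | SEA | F | 3
After GROUP BY (2 rows):
orders.city | sum_qty
MIA | 40
SEA | 3
After ORDER BY (2 rows):
orders.city | sum_qty
MIA | 40
SEA | 3

== RESULT ==
orders.city | sum_qty
MIA | 40
SEA | 3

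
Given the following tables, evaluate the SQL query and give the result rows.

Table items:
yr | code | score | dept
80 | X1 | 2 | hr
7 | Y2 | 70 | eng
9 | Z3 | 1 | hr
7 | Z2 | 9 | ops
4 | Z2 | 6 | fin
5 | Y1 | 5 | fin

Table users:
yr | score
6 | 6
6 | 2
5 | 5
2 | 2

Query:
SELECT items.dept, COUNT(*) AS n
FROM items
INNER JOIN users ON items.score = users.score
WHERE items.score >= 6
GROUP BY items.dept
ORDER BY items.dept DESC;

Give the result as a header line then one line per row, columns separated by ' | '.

After JOIN users (4 rows):
items.yr | items.code | items.score | items.dept | users.yr | users.score
80 | X1 | 2 | hr | 6 | 2
80 | X1 | 2 | hr | 2 | 2
4 | Z2 | 6 | fin | 6 | 6
5 | Y1 | 5 | fin | 5 | 5
After WHERE (1 rows):
items.yr | items.code | items.score | items.dept | users.yr | users.score
4 | Z2 | 6 | fin | 6 | 6
After GROUP BY (1 rows):
items.dept | n
fin | 1
After ORDER BY (1 rows):
items.dept | n
fin | 1

== RESULT ==
items.dept | n
fin | 1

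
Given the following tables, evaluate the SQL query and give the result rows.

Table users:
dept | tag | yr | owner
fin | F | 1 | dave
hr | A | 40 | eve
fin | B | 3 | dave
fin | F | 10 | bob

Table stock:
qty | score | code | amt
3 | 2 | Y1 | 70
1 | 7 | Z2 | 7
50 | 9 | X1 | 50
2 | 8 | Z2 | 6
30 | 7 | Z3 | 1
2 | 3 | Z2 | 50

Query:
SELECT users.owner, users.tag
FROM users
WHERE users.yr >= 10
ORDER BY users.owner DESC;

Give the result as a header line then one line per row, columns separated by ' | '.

After WHERE (2 rows):
users.dept | users.tag | users.yr | users.owner
hr | A | 40 | eve
fin | F | 10 | bob
After SELECT (2 rows):
users.owner | users.tag
eve | A
bob | F
After ORDER BY (2 rows):
users.owner | users.tag
eve | A
bob | F

== RESULT ==
users.owner | users.tag
eve | A
bob | F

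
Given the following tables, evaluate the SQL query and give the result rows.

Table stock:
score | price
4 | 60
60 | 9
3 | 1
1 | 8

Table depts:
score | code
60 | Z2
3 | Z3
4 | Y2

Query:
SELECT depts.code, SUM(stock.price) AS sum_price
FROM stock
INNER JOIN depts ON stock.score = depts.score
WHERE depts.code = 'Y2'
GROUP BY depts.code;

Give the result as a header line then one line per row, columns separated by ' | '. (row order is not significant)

== RESULT ==
depts.code | sum_price
Y2 | 60

Derivation:
After JOIN depts (3 rows):
stock.score | stock.price | depts.score | depts.code
4 | 60 | 4 | Y2
60 | 9 | 60 | Z2
3 | 1 | 3 | Z3
After WHERE (1 rows):
stock.score | stock.price | depts.score | depts.code
4 | 60 | 4 | Y2
After GROUP BY (1 rows):
depts.code | sum_price
Y2 | 60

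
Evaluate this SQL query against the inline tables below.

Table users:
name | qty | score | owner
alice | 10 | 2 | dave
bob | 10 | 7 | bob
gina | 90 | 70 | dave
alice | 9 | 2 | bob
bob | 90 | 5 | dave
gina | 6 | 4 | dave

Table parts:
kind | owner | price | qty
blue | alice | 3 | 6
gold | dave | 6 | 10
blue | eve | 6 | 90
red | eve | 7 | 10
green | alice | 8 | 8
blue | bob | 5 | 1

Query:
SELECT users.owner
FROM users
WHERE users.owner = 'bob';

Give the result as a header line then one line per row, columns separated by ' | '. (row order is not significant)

== RESULT ==
users.owner
bob
bob

Derivation:
After WHERE (2 rows):
users.name | users.qty | users.score | users.owner
bob | 10 | 7 | bob
alice | 9 | 2 | bob
After SELECT (2 rows):
users.owner
bob
bob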